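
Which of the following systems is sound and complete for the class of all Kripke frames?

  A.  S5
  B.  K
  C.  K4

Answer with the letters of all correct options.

(A) S5 is determined by the class of reflexive, symmetric, and transitive frames.
(B) K is determined by exactly this class.
(C) K4 is determined by the class of transitive frames.

B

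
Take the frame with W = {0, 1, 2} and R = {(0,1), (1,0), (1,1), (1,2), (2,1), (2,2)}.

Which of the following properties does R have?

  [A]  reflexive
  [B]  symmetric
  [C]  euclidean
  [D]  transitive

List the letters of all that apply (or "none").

B

(A) not reflexive: not 0 R 0.
(B) symmetric: every R-edge is matched by its reverse.
(C) not euclidean: 1 R 0 and 1 R 2 but not 0 R 2.
(D) not transitive: 0 R 1 and 1 R 0 but not 0 R 0.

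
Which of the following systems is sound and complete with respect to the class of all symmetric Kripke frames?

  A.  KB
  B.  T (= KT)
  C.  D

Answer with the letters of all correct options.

A

(A) KB is determined by exactly this class.
(B) T (= KT) is determined by the class of reflexive frames.
(C) D is determined by the class of serial frames.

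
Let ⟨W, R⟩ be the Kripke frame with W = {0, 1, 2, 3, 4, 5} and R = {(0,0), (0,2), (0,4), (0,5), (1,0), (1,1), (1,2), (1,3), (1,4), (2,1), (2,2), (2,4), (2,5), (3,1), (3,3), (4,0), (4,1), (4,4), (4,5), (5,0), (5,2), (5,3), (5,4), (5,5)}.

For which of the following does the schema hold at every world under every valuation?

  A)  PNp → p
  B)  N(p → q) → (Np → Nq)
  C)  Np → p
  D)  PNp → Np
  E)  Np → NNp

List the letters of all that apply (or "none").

R is reflexive: each world relates to itself.
R is not symmetric: 0 R 2 but not 2 R 0.
R is not transitive: 0 R 2 and 2 R 1 but not 0 R 1.
R is not euclidean: 0 R 2 and 0 R 0 but not 2 R 0.
(A) PNp → p is the dual of axiom B, which corresponds to symmetry. R is not symmetric — not valid.
(B) N(p → q) → (Np → Nq) is axiom K, valid on every Kripke frame — valid.
(C) Np → p is axiom T; it is valid on a frame exactly when R is reflexive. R is reflexive, so valid.
(D) PNp → Np is the dual of axiom 5, which corresponds to the euclidean property. R is not euclidean — not valid.
(E) Np → NNp is axiom 4; it is valid on a frame exactly when R is transitive. R is not transitive, so not valid.

B, C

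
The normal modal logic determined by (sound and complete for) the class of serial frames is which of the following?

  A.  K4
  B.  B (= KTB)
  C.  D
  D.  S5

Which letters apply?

C

(A) K4 is determined by the class of transitive frames.
(B) B (= KTB) is determined by the class of reflexive and symmetric frames.
(C) D is determined by exactly this class.
(D) S5 is determined by the class of reflexive, symmetric, and transitive frames.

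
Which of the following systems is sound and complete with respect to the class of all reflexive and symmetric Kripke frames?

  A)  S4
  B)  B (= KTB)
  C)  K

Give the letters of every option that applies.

(A) S4 is determined by the class of reflexive and transitive frames.
(B) B (= KTB) is determined by exactly this class.
(C) K is determined by the class of arbitrary frames.

B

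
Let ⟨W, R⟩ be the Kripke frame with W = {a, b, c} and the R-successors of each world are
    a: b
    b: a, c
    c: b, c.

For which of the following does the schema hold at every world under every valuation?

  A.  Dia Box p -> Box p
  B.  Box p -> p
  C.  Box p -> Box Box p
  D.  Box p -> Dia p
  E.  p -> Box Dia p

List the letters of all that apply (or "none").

D, E

R is not reflexive: not a R a.
R is symmetric: every R-edge is matched by its reverse.
R is not transitive: a R b and b R a but not a R a.
R is not euclidean: b R a and b R c but not a R c.
R is serial: every world has an R-successor.
(A) Dia Box p -> Box p is the dual of axiom 5, which corresponds to the euclidean property. R is not euclidean — not valid.
(B) Box p -> p is axiom T, which corresponds to reflexivity. R is not reflexive — not valid.
(C) Box p -> Box Box p (axiom 4) characterises the transitive frames. R is not transitive — not valid.
(D) Box p -> Dia p (axiom D) characterises the serial frames. R is serial — valid.
(E) axiom B: valid iff R is symmetric. R is symmetric — valid.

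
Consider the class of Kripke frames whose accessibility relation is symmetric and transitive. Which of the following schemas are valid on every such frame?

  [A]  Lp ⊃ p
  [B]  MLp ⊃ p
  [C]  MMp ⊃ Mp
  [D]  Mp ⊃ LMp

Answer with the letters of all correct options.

B, C, D

A symmetric transitive relation is euclidean (uRv and uRw give vRu by symmetry, then vRw by transitivity).
(A) Lp ⊃ p (axiom T) characterises the reflexive frames. Such an R need not be reflexive — not valid.
(B) MLp ⊃ p is the dual of axiom B; it is valid on a frame exactly when R is symmetric. Every such R is symmetric, so valid.
(C) MMp ⊃ Mp is the dual of axiom 4; it is valid on a frame exactly when R is transitive. Every such R is transitive, so valid.
(D) axiom 5: valid iff R is euclidean. Every such R is euclidean — valid.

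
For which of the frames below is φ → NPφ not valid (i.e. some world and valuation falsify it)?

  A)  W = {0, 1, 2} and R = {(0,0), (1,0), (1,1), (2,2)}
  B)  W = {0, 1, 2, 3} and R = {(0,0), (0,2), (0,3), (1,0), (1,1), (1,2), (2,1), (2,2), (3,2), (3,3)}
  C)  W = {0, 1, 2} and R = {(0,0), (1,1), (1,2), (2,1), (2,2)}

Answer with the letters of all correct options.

A, B

The schema φ → NPφ is axiom B; it is valid on a frame iff R is symmetric.
(A) R is not symmetric (1 R 0 but not 0 R 1), so the schema fails here.
(B) R is not symmetric (0 R 2 but not 2 R 0), so the schema fails here.
(C) R is symmetric (every R-edge is matched by its reverse), so the schema is valid here.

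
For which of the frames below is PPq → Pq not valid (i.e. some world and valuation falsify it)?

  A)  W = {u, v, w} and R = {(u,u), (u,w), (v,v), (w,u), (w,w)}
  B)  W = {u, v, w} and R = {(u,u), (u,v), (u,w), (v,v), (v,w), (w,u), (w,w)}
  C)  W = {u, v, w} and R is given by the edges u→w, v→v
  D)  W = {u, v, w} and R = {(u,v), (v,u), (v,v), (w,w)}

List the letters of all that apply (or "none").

The schema PPq → Pq is the dual of axiom 4; it is valid on a frame iff R is transitive.
(A) R is transitive (R is closed under composition), so the schema is valid here.
(B) R is not transitive (v R w and w R u but not v R u), so the schema fails here.
(C) R is transitive (R is closed under composition), so the schema is valid here.
(D) R is not transitive (u R v and v R u but not u R u), so the schema fails here.

B, D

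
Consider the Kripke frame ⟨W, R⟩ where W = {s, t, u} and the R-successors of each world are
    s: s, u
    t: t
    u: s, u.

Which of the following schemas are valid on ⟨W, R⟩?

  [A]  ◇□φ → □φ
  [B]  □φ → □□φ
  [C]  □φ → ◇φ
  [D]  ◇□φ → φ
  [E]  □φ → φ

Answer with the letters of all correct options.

A, B, C, D, E

R is reflexive: each world relates to itself.
R is symmetric: every R-edge is matched by its reverse.
R is transitive: R is closed under composition.
R is euclidean: any two R-successors of the same world are R-related.
R is serial: every world has an R-successor.
(A) ◇□φ → □φ is the dual of axiom 5; it is valid on a frame exactly when R is euclidean. R is euclidean, so valid.
(B) axiom 4: valid iff R is transitive. R is transitive — valid.
(C) axiom D: valid iff R is serial. R is serial — valid.
(D) the dual of axiom B: valid iff R is symmetric. R is symmetric — valid.
(E) axiom T: valid iff R is reflexive. R is reflexive — valid.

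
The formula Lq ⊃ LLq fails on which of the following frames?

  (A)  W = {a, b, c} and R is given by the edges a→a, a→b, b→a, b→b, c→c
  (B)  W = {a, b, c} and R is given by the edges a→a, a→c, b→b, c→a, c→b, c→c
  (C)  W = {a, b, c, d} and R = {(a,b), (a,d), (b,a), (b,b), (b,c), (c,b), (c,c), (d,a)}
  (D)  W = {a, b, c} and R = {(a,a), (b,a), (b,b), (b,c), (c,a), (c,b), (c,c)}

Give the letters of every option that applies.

The schema Lq ⊃ LLq is axiom 4; it is valid on a frame iff R is transitive.
(A) R is transitive (R is closed under composition), so the schema is valid here.
(B) R is not transitive (a R c and c R b but not a R b), so the schema fails here.
(C) R is not transitive (a R b and b R a but not a R a), so the schema fails here.
(D) R is transitive (R is closed under composition), so the schema is valid here.

B, C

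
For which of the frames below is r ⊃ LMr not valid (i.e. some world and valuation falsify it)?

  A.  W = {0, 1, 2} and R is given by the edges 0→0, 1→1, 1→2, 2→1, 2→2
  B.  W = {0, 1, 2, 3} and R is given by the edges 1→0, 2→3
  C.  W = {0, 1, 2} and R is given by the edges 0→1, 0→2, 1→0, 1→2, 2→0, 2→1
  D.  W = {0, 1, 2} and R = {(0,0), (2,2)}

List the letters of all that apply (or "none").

B

The schema r ⊃ LMr is axiom B; it is valid on a frame iff R is symmetric.
(A) R is symmetric (every R-edge is matched by its reverse), so the schema is valid here.
(B) R is not symmetric (1 R 0 but not 0 R 1), so the schema fails here.
(C) R is symmetric (every R-edge is matched by its reverse), so the schema is valid here.
(D) R is symmetric (every R-edge is matched by its reverse), so the schema is valid here.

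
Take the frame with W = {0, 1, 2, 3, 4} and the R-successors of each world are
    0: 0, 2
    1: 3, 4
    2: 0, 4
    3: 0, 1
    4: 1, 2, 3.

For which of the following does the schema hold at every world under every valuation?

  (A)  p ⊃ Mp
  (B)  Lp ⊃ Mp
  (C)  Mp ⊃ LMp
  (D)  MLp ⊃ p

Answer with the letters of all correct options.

R is not reflexive: not 1 R 1.
R is not symmetric: 3 R 0 but not 0 R 3.
R is not euclidean: 1 R 3 and 1 R 4 but not 3 R 4.
R is serial: every world has an R-successor.
(A) p ⊃ Mp is the dual of axiom T, which corresponds to reflexivity. R is not reflexive — not valid.
(B) Lp ⊃ Mp (axiom D) characterises the serial frames. R is serial — valid.
(C) axiom 5: valid iff R is euclidean. R is not euclidean — not valid.
(D) MLp ⊃ p (the dual of axiom B) characterises the symmetric frames. R is not symmetric — not valid.

B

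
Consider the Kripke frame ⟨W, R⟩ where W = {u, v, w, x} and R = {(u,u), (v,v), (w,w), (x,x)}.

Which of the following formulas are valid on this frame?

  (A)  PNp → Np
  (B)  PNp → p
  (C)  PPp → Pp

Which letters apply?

R is symmetric: every R-edge is matched by its reverse.
R is transitive: R is closed under composition.
R is euclidean: any two R-successors of the same world are R-related.
(A) the dual of axiom 5: valid iff R is euclidean. R is euclidean — valid.
(B) PNp → p is the dual of axiom B, which corresponds to symmetry. R is symmetric — valid.
(C) PPp → Pp is the dual of axiom 4; it is valid on a frame exactly when R is transitive. R is transitive, so valid.

A, B, C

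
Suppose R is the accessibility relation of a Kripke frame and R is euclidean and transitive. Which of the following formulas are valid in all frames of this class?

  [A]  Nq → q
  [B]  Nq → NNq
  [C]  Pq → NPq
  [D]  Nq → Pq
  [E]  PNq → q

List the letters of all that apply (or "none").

(A) Nq → q is axiom T; it is valid on a frame exactly when R is reflexive. Such an R need not be reflexive, so not valid.
(B) axiom 4: valid iff R is transitive. Every such R is transitive — valid.
(C) Pq → NPq is axiom 5; it is valid on a frame exactly when R is euclidean. Every such R is euclidean, so valid.
(D) Nq → Pq is axiom D, which corresponds to seriality. Such an R need not be serial — not valid.
(E) PNq → q is the dual of axiom B; it is valid on a frame exactly when R is symmetric. Such an R need not be symmetric, so not valid.

B, C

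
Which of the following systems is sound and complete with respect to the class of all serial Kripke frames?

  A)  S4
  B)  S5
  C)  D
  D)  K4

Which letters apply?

C

(A) S4 is determined by the class of reflexive and transitive frames.
(B) S5 is determined by the class of reflexive, symmetric, and transitive frames.
(C) D is determined by exactly this class.
(D) K4 is determined by the class of transitive frames.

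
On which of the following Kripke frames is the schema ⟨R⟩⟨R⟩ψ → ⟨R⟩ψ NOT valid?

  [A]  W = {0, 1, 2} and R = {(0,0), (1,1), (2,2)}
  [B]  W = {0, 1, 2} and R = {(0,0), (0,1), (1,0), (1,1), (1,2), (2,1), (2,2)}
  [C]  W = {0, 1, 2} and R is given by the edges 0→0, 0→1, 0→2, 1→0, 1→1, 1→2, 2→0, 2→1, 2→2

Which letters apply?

The schema ⟨R⟩⟨R⟩ψ → ⟨R⟩ψ is the dual of axiom 4; it is valid on a frame iff R is transitive.
(A) R is transitive (R is closed under composition), so the schema is valid here.
(B) R is not transitive (0 R 1 and 1 R 2 but not 0 R 2), so the schema fails here.
(C) R is transitive (R is closed under composition), so the schema is valid here.

B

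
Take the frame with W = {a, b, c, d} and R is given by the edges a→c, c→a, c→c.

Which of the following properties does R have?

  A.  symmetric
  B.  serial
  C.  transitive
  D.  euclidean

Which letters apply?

(A) symmetric: every R-edge is matched by its reverse.
(B) not serial: b has no R-successor.
(C) not transitive: a R c and c R a but not a R a.
(D) not euclidean: c R a and c R a but not a R a.

A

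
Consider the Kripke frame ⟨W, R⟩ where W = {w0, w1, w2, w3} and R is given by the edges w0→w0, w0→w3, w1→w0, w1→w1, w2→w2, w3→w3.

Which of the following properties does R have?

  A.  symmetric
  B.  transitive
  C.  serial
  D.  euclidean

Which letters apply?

C

(A) not symmetric: w0 R w3 but not w3 R w0.
(B) not transitive: w1 R w0 and w0 R w3 but not w1 R w3.
(C) serial: every world has an R-successor.
(D) not euclidean: w0 R w3 and w0 R w0 but not w3 R w0.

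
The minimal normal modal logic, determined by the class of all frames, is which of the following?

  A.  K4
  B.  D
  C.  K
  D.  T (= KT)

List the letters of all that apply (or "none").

(A) K4 is determined by the class of transitive frames.
(B) D is determined by the class of serial frames.
(C) K is determined by exactly this class.
(D) T (= KT) is determined by the class of reflexive frames.

C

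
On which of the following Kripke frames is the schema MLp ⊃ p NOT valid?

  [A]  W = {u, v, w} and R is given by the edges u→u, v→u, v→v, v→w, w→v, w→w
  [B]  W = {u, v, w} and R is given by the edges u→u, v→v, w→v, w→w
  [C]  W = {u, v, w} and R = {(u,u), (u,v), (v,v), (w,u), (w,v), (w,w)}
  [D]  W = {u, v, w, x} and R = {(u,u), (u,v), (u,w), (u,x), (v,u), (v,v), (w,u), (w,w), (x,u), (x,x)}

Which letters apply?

The schema MLp ⊃ p is the dual of axiom B; it is valid on a frame iff R is symmetric.
(A) R is not symmetric (v R u but not u R v), so the schema fails here.
(B) R is not symmetric (w R v but not v R w), so the schema fails here.
(C) R is not symmetric (u R v but not v R u), so the schema fails here.
(D) R is symmetric (every R-edge is matched by its reverse), so the schema is valid here.

A, B, C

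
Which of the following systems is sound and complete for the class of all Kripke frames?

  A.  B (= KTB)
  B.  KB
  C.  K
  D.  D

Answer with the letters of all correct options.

C

(A) B (= KTB) is determined by the class of reflexive and symmetric frames.
(B) KB is determined by the class of symmetric frames.
(C) K is determined by exactly this class.
(D) D is determined by the class of serial frames.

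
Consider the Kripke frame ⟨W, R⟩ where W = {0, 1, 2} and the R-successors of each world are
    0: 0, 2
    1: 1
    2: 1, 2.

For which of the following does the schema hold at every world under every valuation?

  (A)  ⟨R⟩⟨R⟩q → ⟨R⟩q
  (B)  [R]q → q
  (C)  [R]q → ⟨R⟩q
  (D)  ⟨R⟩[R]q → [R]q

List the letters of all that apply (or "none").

B, C

R is reflexive: each world relates to itself.
R is not transitive: 0 R 2 and 2 R 1 but not 0 R 1.
R is not euclidean: 0 R 2 and 0 R 0 but not 2 R 0.
R is serial: every world has an R-successor.
(A) ⟨R⟩⟨R⟩q → ⟨R⟩q (the dual of axiom 4) characterises the transitive frames. R is not transitive — not valid.
(B) axiom T: valid iff R is reflexive. R is reflexive — valid.
(C) [R]q → ⟨R⟩q is axiom D; it is valid on a frame exactly when R is serial. R is serial, so valid.
(D) the dual of axiom 5: valid iff R is euclidean. R is not euclidean — not valid.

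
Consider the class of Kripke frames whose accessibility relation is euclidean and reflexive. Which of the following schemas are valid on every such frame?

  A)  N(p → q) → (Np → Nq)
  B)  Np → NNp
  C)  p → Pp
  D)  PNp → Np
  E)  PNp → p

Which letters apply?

A reflexive euclidean relation is also symmetric (from wRw and wRv the euclidean condition gives vRw) and hence transitive; it is an equivalence relation.
(A) this is just K, valid on every normal frame.
(B) Np → NNp is axiom 4; it is valid on a frame exactly when R is transitive. Every such R is transitive, so valid.
(C) the dual of axiom T: valid iff R is reflexive. Every such R is reflexive — valid.
(D) PNp → Np (the dual of axiom 5) characterises the euclidean frames. Every such R is euclidean — valid.
(E) PNp → p is the dual of axiom B, which corresponds to symmetry. Every such R is symmetric — valid.

A, B, C, D, E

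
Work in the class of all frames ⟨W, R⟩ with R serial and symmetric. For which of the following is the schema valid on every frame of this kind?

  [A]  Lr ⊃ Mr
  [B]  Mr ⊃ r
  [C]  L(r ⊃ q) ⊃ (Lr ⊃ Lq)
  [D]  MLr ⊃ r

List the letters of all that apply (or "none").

A, C, D

(A) Lr ⊃ Mr is axiom D; it is valid on a frame exactly when R is serial. Every such R is serial, so valid.
(B) Mr ⊃ r (the converse of T) corresponds to R being a subset of the identity. Such an R need not be a subset of the identity, so not valid.
(C) L(r ⊃ q) ⊃ (Lr ⊃ Lq) is the K axiom; it holds on all frames — valid.
(D) the dual of axiom B: valid iff R is symmetric. Every such R is symmetric — valid.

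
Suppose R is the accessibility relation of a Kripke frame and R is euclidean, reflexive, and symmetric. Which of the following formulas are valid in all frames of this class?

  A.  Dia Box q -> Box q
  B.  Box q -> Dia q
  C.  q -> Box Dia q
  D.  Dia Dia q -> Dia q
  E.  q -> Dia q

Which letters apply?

A, B, C, D, E

A relation that is euclidean, reflexive, and symmetric is also serial and transitive.
(A) the dual of axiom 5: valid iff R is euclidean. Every such R is euclidean — valid.
(B) Box q -> Dia q is axiom D; it is valid on a frame exactly when R is serial. Every such R is serial, so valid.
(C) q -> Box Dia q is axiom B; it is valid on a frame exactly when R is symmetric. Every such R is symmetric, so valid.
(D) Dia Dia q -> Dia q (the dual of axiom 4) characterises the transitive frames. Every such R is transitive — valid.
(E) the dual of axiom T: valid iff R is reflexive. Every such R is reflexive — valid.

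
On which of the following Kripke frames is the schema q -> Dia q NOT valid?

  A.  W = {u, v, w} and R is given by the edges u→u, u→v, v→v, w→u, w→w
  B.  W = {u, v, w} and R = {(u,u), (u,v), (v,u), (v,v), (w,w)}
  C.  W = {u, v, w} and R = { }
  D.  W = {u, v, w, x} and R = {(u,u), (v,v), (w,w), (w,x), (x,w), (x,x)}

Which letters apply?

The schema q -> Dia q is the dual of axiom T; it is valid on a frame iff R is reflexive.
(A) R is reflexive (each world relates to itself), so the schema is valid here.
(B) R is reflexive (each world relates to itself), so the schema is valid here.
(C) R is not reflexive (not u R u), so the schema fails here.
(D) R is reflexive (each world relates to itself), so the schema is valid here.

C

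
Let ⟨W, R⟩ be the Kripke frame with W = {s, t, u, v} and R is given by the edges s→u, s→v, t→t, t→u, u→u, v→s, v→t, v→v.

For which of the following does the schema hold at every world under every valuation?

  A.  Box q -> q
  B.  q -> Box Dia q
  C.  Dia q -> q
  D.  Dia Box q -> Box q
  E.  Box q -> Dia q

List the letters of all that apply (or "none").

R is not reflexive: not s R s.
R is not symmetric: s R u but not u R s.
R is not euclidean: s R u and s R v but not u R v.
R is serial: every world has an R-successor.
R is not a subset of the identity: s R u with s ≠ u.
(A) Box q -> q is axiom T, which corresponds to reflexivity. R is not reflexive — not valid.
(B) q -> Box Dia q is axiom B, which corresponds to symmetry. R is not symmetric — not valid.
(C) Dia q -> q is the converse of T; it holds exactly when R ⊆ identity. Here R ⊄ identity — not valid.
(D) Dia Box q -> Box q is the dual of axiom 5; it is valid on a frame exactly when R is euclidean. R is not euclidean, so not valid.
(E) axiom D: valid iff R is serial. R is serial — valid.

E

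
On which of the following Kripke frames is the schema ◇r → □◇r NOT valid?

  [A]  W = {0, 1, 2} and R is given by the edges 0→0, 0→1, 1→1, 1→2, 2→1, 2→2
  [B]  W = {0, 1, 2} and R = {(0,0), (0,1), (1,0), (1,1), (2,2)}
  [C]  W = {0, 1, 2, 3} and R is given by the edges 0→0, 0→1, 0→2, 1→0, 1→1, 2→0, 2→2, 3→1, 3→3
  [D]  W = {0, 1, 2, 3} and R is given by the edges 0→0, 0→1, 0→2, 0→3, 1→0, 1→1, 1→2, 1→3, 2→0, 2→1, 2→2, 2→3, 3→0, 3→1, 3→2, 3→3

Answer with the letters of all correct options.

A, C

The schema ◇r → □◇r is axiom 5; it is valid on a frame iff R is euclidean.
(A) R is not euclidean (0 R 1 and 0 R 0 but not 1 R 0), so the schema fails here.
(B) R is euclidean (any two R-successors of the same world are R-related), so the schema is valid here.
(C) R is not euclidean (0 R 1 and 0 R 2 but not 1 R 2), so the schema fails here.
(D) R is euclidean (any two R-successors of the same world are R-related), so the schema is valid here.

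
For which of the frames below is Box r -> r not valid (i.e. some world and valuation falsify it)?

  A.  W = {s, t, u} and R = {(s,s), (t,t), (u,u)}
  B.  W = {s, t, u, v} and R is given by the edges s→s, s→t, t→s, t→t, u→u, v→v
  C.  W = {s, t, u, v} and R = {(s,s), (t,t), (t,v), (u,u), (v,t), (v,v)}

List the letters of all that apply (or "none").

none

The schema Box r -> r is axiom T; it is valid on a frame iff R is reflexive.
(A) R is reflexive (each world relates to itself), so the schema is valid here.
(B) R is reflexive (each world relates to itself), so the schema is valid here.
(C) R is reflexive (each world relates to itself), so the schema is valid here.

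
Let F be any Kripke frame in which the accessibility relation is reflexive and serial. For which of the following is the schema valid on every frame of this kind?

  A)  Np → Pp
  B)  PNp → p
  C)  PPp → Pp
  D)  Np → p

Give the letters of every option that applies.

(A) Np → Pp is axiom D, which corresponds to seriality. Every such R is serial — valid.
(B) the dual of axiom B: valid iff R is symmetric. Such an R need not be symmetric — not valid.
(C) PPp → Pp is the dual of axiom 4; it is valid on a frame exactly when R is transitive. Such an R need not be transitive, so not valid.
(D) Np → p is axiom T; it is valid on a frame exactly when R is reflexive. Every such R is reflexive, so valid.

A, D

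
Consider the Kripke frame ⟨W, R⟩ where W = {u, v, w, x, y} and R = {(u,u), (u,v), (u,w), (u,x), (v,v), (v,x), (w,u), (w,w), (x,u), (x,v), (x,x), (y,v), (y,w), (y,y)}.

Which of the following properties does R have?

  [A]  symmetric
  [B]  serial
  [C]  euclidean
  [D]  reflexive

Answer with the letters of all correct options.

B, D

(A) not symmetric: u R v but not v R u.
(B) serial: every world has an R-successor.
(C) not euclidean: u R v and u R u but not v R u.
(D) reflexive: each world relates to itself.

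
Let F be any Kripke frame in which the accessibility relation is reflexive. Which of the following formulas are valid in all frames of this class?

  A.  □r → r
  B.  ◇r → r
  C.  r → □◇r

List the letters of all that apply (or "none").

A reflexive relation is serial.
(A) axiom T: valid iff R is reflexive. Every such R is reflexive — valid.
(B) ◇r → r is valid only on frames where every R-edge is a self-loop. Such an R need not be a subset of the identity — not valid.
(C) r → □◇r is axiom B, which corresponds to symmetry. Such an R need not be symmetric — not valid.

A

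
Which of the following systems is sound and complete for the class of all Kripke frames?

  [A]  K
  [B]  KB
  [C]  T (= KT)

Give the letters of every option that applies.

A

(A) K is determined by exactly this class.
(B) KB is determined by the class of symmetric frames.
(C) T (= KT) is determined by the class of reflexive frames.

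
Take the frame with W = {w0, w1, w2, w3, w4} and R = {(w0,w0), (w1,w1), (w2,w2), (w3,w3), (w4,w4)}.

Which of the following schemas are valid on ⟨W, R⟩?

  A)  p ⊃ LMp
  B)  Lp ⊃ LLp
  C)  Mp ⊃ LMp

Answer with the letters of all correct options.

A, B, C

R is symmetric: every R-edge is matched by its reverse.
R is transitive: R is closed under composition.
R is euclidean: any two R-successors of the same world are R-related.
(A) p ⊃ LMp is axiom B, which corresponds to symmetry. R is symmetric — valid.
(B) axiom 4: valid iff R is transitive. R is transitive — valid.
(C) Mp ⊃ LMp is axiom 5; it is valid on a frame exactly when R is euclidean. R is euclidean, so valid.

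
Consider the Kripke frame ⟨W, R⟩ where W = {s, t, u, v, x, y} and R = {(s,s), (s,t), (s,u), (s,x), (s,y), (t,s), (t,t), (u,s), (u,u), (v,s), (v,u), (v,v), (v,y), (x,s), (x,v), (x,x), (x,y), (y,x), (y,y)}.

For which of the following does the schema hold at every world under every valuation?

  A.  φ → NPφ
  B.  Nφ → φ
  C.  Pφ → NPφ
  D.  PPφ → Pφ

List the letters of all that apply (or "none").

R is reflexive: each world relates to itself.
R is not symmetric: s R y but not y R s.
R is not transitive: s R x and x R v but not s R v.
R is not euclidean: s R t and s R u but not t R u.
(A) axiom B: valid iff R is symmetric. R is not symmetric — not valid.
(B) Nφ → φ is axiom T; it is valid on a frame exactly when R is reflexive. R is reflexive, so valid.
(C) Pφ → NPφ is axiom 5; it is valid on a frame exactly when R is euclidean. R is not euclidean, so not valid.
(D) PPφ → Pφ is the dual of axiom 4; it is valid on a frame exactly when R is transitive. R is not transitive, so not valid.

B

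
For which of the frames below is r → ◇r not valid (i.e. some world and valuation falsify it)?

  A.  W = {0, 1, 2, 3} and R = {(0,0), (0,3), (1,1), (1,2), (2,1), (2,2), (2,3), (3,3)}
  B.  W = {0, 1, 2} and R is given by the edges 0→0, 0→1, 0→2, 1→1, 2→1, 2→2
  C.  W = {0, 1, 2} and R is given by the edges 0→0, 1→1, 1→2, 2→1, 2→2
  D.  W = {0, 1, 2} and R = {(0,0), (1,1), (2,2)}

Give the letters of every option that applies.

none

The schema r → ◇r is the dual of axiom T; it is valid on a frame iff R is reflexive.
(A) R is reflexive (each world relates to itself), so the schema is valid here.
(B) R is reflexive (each world relates to itself), so the schema is valid here.
(C) R is reflexive (each world relates to itself), so the schema is valid here.
(D) R is reflexive (each world relates to itself), so the schema is valid here.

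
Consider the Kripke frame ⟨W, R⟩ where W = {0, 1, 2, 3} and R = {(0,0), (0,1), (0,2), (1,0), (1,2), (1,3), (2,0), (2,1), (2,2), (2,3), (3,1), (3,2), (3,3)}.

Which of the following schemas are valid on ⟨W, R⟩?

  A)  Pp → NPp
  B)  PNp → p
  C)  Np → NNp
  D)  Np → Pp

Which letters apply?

R is symmetric: every R-edge is matched by its reverse.
R is not transitive: 0 R 1 and 1 R 3 but not 0 R 3.
R is not euclidean: 1 R 0 and 1 R 3 but not 0 R 3.
R is serial: every world has an R-successor.
(A) Pp → NPp (axiom 5) characterises the euclidean frames. R is not euclidean — not valid.
(B) the dual of axiom B: valid iff R is symmetric. R is symmetric — valid.
(C) Np → NNp is axiom 4; it is valid on a frame exactly when R is transitive. R is not transitive, so not valid.
(D) Np → Pp is axiom D; it is valid on a frame exactly when R is serial. R is serial, so valid.

B, D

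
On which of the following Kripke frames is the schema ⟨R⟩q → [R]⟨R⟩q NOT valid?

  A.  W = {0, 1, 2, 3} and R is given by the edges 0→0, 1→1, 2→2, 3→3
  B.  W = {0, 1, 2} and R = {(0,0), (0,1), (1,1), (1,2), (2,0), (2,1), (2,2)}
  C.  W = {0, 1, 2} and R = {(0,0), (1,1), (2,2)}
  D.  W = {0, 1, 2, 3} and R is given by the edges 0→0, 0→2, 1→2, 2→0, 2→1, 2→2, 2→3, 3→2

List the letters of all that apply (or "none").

The schema ⟨R⟩q → [R]⟨R⟩q is axiom 5; it is valid on a frame iff R is euclidean.
(A) R is euclidean (any two R-successors of the same world are R-related), so the schema is valid here.
(B) R is not euclidean (0 R 1 and 0 R 0 but not 1 R 0), so the schema fails here.
(C) R is euclidean (any two R-successors of the same world are R-related), so the schema is valid here.
(D) R is not euclidean (2 R 0 and 2 R 1 but not 0 R 1), so the schema fails here.

B, D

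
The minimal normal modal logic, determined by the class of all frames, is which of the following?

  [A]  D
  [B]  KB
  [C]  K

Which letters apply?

C

(A) D is determined by the class of serial frames.
(B) KB is determined by the class of symmetric frames.
(C) K is determined by exactly this class.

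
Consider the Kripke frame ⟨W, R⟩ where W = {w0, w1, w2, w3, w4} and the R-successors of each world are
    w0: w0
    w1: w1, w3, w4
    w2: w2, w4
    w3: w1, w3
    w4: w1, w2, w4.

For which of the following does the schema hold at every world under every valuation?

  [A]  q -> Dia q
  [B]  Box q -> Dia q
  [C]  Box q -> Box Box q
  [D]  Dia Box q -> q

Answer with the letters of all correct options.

R is reflexive: each world relates to itself.
R is symmetric: every R-edge is matched by its reverse.
R is not transitive: w1 R w4 and w4 R w2 but not w1 R w2.
R is serial: every world has an R-successor.
(A) q -> Dia q (the dual of axiom T) characterises the reflexive frames. R is reflexive — valid.
(B) Box q -> Dia q is axiom D; it is valid on a frame exactly when R is serial. R is serial, so valid.
(C) Box q -> Box Box q is axiom 4; it is valid on a frame exactly when R is transitive. R is not transitive, so not valid.
(D) Dia Box q -> q is the dual of axiom B, which corresponds to symmetry. R is symmetric — valid.

A, B, D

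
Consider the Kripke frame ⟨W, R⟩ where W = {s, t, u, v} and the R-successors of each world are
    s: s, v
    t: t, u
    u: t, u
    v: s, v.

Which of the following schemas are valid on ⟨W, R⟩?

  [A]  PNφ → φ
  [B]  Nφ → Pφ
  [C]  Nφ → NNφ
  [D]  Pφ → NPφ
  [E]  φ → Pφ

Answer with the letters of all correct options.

R is reflexive: each world relates to itself.
R is symmetric: every R-edge is matched by its reverse.
R is transitive: R is closed under composition.
R is euclidean: any two R-successors of the same world are R-related.
R is serial: every world has an R-successor.
(A) PNφ → φ is the dual of axiom B, which corresponds to symmetry. R is symmetric — valid.
(B) Nφ → Pφ (axiom D) characterises the serial frames. R is serial — valid.
(C) Nφ → NNφ is axiom 4; it is valid on a frame exactly when R is transitive. R is transitive, so valid.
(D) Pφ → NPφ is axiom 5; it is valid on a frame exactly when R is euclidean. R is euclidean, so valid.
(E) φ → Pφ is the dual of axiom T, which corresponds to reflexivity. R is reflexive — valid.

A, B, C, D, E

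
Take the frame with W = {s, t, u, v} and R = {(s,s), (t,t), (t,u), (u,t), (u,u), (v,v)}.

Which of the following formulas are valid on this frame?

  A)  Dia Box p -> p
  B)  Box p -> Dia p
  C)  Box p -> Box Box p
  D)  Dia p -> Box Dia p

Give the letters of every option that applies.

R is symmetric: every R-edge is matched by its reverse.
R is transitive: R is closed under composition.
R is euclidean: any two R-successors of the same world are R-related.
R is serial: every world has an R-successor.
(A) the dual of axiom B: valid iff R is symmetric. R is symmetric — valid.
(B) Box p -> Dia p is axiom D; it is valid on a frame exactly when R is serial. R is serial, so valid.
(C) Box p -> Box Box p is axiom 4; it is valid on a frame exactly when R is transitive. R is transitive, so valid.
(D) Dia p -> Box Dia p is axiom 5, which corresponds to the euclidean property. R is euclidean — valid.

A, B, C, D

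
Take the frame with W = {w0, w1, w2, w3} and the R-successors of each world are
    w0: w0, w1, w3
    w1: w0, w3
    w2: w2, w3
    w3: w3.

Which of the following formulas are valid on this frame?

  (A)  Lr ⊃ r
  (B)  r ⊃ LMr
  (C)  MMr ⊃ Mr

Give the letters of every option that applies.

R is not reflexive: not w1 R w1.
R is not symmetric: w0 R w3 but not w3 R w0.
R is not transitive: w1 R w0 and w0 R w1 but not w1 R w1.
(A) axiom T: valid iff R is reflexive. R is not reflexive — not valid.
(B) r ⊃ LMr is axiom B; it is valid on a frame exactly when R is symmetric. R is not symmetric, so not valid.
(C) MMr ⊃ Mr is the dual of axiom 4, which corresponds to transitivity. R is not transitive — not valid.

none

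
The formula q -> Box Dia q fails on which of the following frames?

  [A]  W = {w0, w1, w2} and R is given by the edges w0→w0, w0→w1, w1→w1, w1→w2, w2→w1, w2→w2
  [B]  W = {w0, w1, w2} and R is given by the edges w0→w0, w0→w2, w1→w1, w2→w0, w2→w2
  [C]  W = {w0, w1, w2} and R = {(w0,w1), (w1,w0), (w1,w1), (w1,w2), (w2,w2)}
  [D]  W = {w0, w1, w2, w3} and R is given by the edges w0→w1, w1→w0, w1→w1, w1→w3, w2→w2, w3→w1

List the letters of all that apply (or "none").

The schema q -> Box Dia q is axiom B; it is valid on a frame iff R is symmetric.
(A) R is not symmetric (w0 R w1 but not w1 R w0), so the schema fails here.
(B) R is symmetric (every R-edge is matched by its reverse), so the schema is valid here.
(C) R is not symmetric (w1 R w2 but not w2 R w1), so the schema fails here.
(D) R is symmetric (every R-edge is matched by its reverse), so the schema is valid here.

A, C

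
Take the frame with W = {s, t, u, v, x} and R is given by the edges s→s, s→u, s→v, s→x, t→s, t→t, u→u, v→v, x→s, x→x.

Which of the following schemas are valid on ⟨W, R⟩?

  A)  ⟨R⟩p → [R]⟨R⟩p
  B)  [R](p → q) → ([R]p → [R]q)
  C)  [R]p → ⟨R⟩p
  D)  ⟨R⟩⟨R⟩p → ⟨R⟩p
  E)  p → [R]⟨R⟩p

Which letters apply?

R is not symmetric: s R u but not u R s.
R is not transitive: t R s and s R u but not t R u.
R is not euclidean: s R u and s R s but not u R s.
R is serial: every world has an R-successor.
(A) ⟨R⟩p → [R]⟨R⟩p is axiom 5; it is valid on a frame exactly when R is euclidean. R is not euclidean, so not valid.
(B) [R](p → q) → ([R]p → [R]q) is the K axiom; it holds on all frames — valid.
(C) [R]p → ⟨R⟩p is axiom D, which corresponds to seriality. R is serial — valid.
(D) ⟨R⟩⟨R⟩p → ⟨R⟩p is the dual of axiom 4, which corresponds to transitivity. R is not transitive — not valid.
(E) p → [R]⟨R⟩p is axiom B, which corresponds to symmetry. R is not symmetric — not valid.

B, C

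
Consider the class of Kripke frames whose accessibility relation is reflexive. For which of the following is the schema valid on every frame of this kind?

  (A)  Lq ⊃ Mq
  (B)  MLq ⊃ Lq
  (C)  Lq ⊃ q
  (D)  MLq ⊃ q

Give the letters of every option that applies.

A, C

A reflexive relation is serial.
(A) Lq ⊃ Mq is axiom D, which corresponds to seriality. Every such R is serial — valid.
(B) MLq ⊃ Lq is the dual of axiom 5; it is valid on a frame exactly when R is euclidean. Such an R need not be euclidean, so not valid.
(C) Lq ⊃ q is axiom T, which corresponds to reflexivity. Every such R is reflexive — valid.
(D) MLq ⊃ q (the dual of axiom B) characterises the symmetric frames. Such an R need not be symmetric — not valid.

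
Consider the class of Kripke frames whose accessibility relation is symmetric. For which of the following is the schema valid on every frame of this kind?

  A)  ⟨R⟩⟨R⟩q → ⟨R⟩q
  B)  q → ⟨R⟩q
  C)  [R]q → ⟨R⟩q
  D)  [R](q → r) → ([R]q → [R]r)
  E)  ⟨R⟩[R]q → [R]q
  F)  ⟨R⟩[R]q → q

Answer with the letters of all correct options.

D, F

(A) ⟨R⟩⟨R⟩q → ⟨R⟩q (the dual of axiom 4) characterises the transitive frames. Such an R need not be transitive — not valid.
(B) q → ⟨R⟩q is the dual of axiom T, which corresponds to reflexivity. Such an R need not be reflexive — not valid.
(C) [R]q → ⟨R⟩q is axiom D, which corresponds to seriality. Such an R need not be serial — not valid.
(D) this is just K, valid on every normal frame.
(E) ⟨R⟩[R]q → [R]q is the dual of axiom 5; it is valid on a frame exactly when R is euclidean. Such an R need not be euclidean, so not valid.
(F) ⟨R⟩[R]q → q is the dual of axiom B, which corresponds to symmetry. Every such R is symmetric — valid.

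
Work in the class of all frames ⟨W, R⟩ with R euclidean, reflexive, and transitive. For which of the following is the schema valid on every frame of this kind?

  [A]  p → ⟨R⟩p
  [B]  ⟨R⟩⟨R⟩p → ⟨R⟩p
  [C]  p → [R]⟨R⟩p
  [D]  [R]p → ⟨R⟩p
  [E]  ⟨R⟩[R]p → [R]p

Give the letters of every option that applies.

A relation that is euclidean, reflexive, and transitive is also serial and symmetric.
(A) p → ⟨R⟩p (the dual of axiom T) characterises the reflexive frames. Every such R is reflexive — valid.
(B) ⟨R⟩⟨R⟩p → ⟨R⟩p (the dual of axiom 4) characterises the transitive frames. Every such R is transitive — valid.
(C) axiom B: valid iff R is symmetric. Every such R is symmetric — valid.
(D) [R]p → ⟨R⟩p is axiom D; it is valid on a frame exactly when R is serial. Every such R is serial, so valid.
(E) ⟨R⟩[R]p → [R]p is the dual of axiom 5, which corresponds to the euclidean property. Every such R is euclidean — valid.

A, B, C, D, E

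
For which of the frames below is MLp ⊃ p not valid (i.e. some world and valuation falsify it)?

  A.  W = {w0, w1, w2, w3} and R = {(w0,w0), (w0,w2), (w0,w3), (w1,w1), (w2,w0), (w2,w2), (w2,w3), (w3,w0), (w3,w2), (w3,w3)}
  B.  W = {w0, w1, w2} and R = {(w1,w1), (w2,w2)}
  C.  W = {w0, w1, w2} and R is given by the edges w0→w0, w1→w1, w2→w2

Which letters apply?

The schema MLp ⊃ p is the dual of axiom B; it is valid on a frame iff R is symmetric.
(A) R is symmetric (every R-edge is matched by its reverse), so the schema is valid here.
(B) R is symmetric (every R-edge is matched by its reverse), so the schema is valid here.
(C) R is symmetric (every R-edge is matched by its reverse), so the schema is valid here.

none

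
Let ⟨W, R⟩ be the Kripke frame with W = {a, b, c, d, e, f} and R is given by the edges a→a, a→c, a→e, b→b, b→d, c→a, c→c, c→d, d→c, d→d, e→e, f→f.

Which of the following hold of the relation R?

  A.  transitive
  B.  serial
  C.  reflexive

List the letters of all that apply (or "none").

B, C

(A) not transitive: a R c and c R d but not a R d.
(B) serial: every world has an R-successor.
(C) reflexive: each world relates to itself.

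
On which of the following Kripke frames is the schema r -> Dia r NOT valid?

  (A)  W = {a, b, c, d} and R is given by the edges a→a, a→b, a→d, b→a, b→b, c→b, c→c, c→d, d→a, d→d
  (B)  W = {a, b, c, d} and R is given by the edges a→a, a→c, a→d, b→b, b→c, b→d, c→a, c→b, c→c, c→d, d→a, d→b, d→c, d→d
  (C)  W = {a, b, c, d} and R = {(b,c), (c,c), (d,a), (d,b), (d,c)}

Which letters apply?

C

The schema r -> Dia r is the dual of axiom T; it is valid on a frame iff R is reflexive.
(A) R is reflexive (each world relates to itself), so the schema is valid here.
(B) R is reflexive (each world relates to itself), so the schema is valid here.
(C) R is not reflexive (not a R a), so the schema fails here.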